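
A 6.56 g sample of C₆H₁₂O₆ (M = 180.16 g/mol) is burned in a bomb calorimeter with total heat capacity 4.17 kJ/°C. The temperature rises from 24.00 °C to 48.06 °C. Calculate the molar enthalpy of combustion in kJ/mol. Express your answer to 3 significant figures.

ΔH = -2760 kJ/mol

ΔT = 48.06 − 24.00 = 24.06 °C
q_cal = C_cal × ΔT = 4.17 × 24.06 = 100.3302 kJ
n = 6.56 / 180.16 = 0.03641 mol
q_rxn = −q_cal = -100.3302 kJ
ΔH = -100.3302 / 0.03641 = -2756 kJ/mol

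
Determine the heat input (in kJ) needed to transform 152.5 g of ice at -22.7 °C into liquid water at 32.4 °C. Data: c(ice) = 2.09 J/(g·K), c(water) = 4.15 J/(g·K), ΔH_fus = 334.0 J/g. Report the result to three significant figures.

q1 (heat ice -22.7→0.0 °C): 152.5 × 2.09 × 22.7 = 7235 J
q2 (melt at 0 °C): 152.5 × 334.0 = 50935 J
q3 (heat water 0.0→32.4 °C): 152.5 × 4.15 × 32.4 = 20505 J
Total: 7235 + 50935 + 20505 = 78675 J = 78.7 kJ

q = 78.7 kJ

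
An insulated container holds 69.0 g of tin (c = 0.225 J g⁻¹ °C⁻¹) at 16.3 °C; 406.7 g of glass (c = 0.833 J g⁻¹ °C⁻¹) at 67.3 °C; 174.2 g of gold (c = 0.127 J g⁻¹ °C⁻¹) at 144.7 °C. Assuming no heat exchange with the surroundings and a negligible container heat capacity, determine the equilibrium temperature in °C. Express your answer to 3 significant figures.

Σ mᵢcᵢ(T − Tᵢ) = 0  ⇒  T = Σ mᵢcᵢTᵢ / Σ mᵢcᵢ
Σ mᵢcᵢ = 69.0×0.225 + 406.7×0.833 + 174.2×0.127 = 376.4295
Σ mᵢcᵢTᵢ = 15.525×16.3 + 338.7811×67.3 + 22.1234×144.7 = 26254
T = 26254 / 376.4295 = 69.74 °C

T_f = 69.7 °C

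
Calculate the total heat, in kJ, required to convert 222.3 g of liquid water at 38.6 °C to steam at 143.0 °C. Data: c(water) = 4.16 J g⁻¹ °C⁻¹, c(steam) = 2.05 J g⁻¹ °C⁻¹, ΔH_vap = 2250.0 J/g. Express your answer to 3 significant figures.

q = 577 kJ

q1 (heat water 38.6→100.0 °C): 222.3 × 4.16 × 61.4 = 56781 J
q2 (vaporize at 100 °C): 222.3 × 2250.0 = 500175 J
q3 (heat steam 100.0→143.0 °C): 222.3 × 2.05 × 43.0 = 19596 J
Total: 56781 + 500175 + 19596 = 576552 J = 577 kJ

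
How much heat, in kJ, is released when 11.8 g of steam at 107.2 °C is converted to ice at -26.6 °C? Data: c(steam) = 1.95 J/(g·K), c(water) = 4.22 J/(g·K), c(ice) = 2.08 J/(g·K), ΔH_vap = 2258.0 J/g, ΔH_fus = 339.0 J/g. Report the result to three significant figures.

q = 36.4 kJ

q1 (cool steam 107.2→100 °C): 11.8 × 1.95 × 7.2 = 166 J
q2 (condense at 100 °C): 11.8 × 2258.0 = 26644 J
q3 (cool water 100→0 °C): 11.8 × 4.22 × 100.0 = 4980 J
q4 (freeze at 0 °C): 11.8 × 339.0 = 4000 J
q5 (cool ice 0→-26.6 °C): 11.8 × 2.08 × 26.6 = 653 J
Total: 166 + 26644 + 4980 + 4000 + 653 = 36443 J = 36.4 kJ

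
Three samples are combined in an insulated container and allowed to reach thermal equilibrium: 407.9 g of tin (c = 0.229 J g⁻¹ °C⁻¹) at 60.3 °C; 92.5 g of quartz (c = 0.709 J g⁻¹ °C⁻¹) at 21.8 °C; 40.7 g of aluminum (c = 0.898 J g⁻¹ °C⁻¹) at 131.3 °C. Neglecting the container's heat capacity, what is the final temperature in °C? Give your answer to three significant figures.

T_f = 60.7 °C

Σ mᵢcᵢ(T − Tᵢ) = 0  ⇒  T = Σ mᵢcᵢTᵢ / Σ mᵢcᵢ
Σ mᵢcᵢ = 407.9×0.229 + 92.5×0.709 + 40.7×0.898 = 195.5402
Σ mᵢcᵢTᵢ = 93.4091×60.3 + 65.5825×21.8 + 36.5486×131.3 = 11861
T = 11861 / 195.5402 = 60.66 °C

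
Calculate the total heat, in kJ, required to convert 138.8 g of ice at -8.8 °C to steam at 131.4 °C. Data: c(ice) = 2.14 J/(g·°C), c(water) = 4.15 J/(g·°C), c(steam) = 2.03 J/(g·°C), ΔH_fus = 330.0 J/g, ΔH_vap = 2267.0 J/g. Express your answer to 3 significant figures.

q1 (heat ice -8.8→0.0 °C): 138.8 × 2.14 × 8.8 = 2614 J
q2 (melt at 0 °C): 138.8 × 330.0 = 45804 J
q3 (heat water 0.0→100.0 °C): 138.8 × 4.15 × 100.0 = 57602 J
q4 (vaporize at 100 °C): 138.8 × 2267.0 = 314660 J
q5 (heat steam 100.0→131.4 °C): 138.8 × 2.03 × 31.4 = 8847 J
Total: 2614 + 45804 + 57602 + 314660 + 8847 = 429527 J = 430 kJ

q = 430 kJ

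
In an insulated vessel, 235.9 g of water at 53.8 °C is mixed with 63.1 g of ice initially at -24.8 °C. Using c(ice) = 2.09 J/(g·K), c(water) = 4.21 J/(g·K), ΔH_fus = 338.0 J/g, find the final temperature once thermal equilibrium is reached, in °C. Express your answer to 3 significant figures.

Heat to bring ice to 0 °C and melt it: q₁ = 63.1×2.09×24.8 + 63.1×338.0 = 24598 J
Heat the water can supply cooling to 0 °C: 235.9×4.21×53.8 = 53430.9 J > q₁, so all ice melts.
Energy balance: 235.9×4.21×(53.8 − T) = 24598 + 63.1×4.21×(T − 0)
993.139(53.8 − T) = 24598 + 265.651 T
53430.9 − 24598 = 1258.790 T
T = 28832.9 / 1258.790 = 22.91 °C

T_f = 22.9 °C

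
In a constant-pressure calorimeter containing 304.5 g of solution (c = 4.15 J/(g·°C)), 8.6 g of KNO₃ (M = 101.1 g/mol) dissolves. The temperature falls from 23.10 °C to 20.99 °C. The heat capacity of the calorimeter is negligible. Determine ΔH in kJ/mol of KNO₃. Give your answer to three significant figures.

|ΔT| = |20.99 − 23.10| = 2.11 °C
|q_surr| = (304.5 × 4.15) × 2.11 = 1263.675 × 2.11 = 2666 J
n(KNO₃) = 8.6 / 101.1 = 0.08506 mol
Temperature fell, so q_rxn = +|q_surr| = 2.666 kJ
ΔH = q_rxn / n = 31.34 kJ/mol

ΔH = 31.3 kJ/mol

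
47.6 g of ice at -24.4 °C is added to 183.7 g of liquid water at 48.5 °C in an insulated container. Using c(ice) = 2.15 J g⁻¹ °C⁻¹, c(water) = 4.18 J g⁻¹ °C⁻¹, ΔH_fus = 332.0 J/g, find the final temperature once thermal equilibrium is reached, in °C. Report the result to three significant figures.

Heat to bring ice to 0 °C and melt it: q₁ = 47.6×2.15×24.4 + 47.6×332.0 = 18300 J
Heat the water can supply cooling to 0 °C: 183.7×4.18×48.5 = 37241.5 J > q₁, so all ice melts.
Energy balance: 183.7×4.18×(48.5 − T) = 18300 + 47.6×4.18×(T − 0)
767.866(48.5 − T) = 18300 + 198.968 T
37241.5 − 18300 = 966.834 T
T = 18941.5 / 966.834 = 19.59 °C

T_f = 19.6 °C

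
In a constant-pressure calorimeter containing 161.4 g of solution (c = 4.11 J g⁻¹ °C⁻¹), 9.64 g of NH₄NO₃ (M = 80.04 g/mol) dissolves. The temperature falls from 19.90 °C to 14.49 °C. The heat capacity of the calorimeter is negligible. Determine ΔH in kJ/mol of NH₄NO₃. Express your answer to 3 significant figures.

ΔH = 29.8 kJ/mol

|ΔT| = |14.49 − 19.90| = 5.41 °C
|q_surr| = (161.4 × 4.11) × 5.41 = 663.354 × 5.41 = 3589 J
n(NH₄NO₃) = 9.64 / 80.04 = 0.1204 mol
Temperature fell, so q_rxn = +|q_surr| = 3.589 kJ
ΔH = q_rxn / n = 29.81 kJ/mol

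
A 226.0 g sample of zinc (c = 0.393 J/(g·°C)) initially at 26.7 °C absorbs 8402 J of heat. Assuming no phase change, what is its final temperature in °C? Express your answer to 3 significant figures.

ΔT = q / (m c) = 8402 / (226.0 × 0.393) = 94.60 °C
T_f = 26.7 + 94.60 = 121.30 °C

T_f = 121 °C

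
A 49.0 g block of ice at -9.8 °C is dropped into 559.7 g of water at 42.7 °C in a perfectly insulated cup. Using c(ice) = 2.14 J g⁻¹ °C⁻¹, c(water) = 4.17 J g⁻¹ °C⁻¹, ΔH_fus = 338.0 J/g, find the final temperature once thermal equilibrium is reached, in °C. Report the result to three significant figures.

T_f = 32.3 °C

Heat to bring ice to 0 °C and melt it: q₁ = 49.0×2.14×9.8 + 49.0×338.0 = 17590 J
Heat the water can supply cooling to 0 °C: 559.7×4.17×42.7 = 99659.6 J > q₁, so all ice melts.
Energy balance: 559.7×4.17×(42.7 − T) = 17590 + 49.0×4.17×(T − 0)
2333.949(42.7 − T) = 17590 + 204.33 T
99659.6 − 17590 = 2538.279 T
T = 82069.6 / 2538.279 = 32.33 °C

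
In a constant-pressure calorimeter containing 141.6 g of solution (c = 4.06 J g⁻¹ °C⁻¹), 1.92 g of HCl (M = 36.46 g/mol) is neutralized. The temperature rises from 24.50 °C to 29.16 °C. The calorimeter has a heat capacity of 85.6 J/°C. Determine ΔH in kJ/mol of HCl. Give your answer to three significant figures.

ΔH = -58.4 kJ/mol

|ΔT| = |29.16 − 24.50| = 4.66 °C
|q_surr| = (141.6 × 4.06 + 85.6) × 4.66 = 660.496 × 4.66 = 3077.9 J
n(HCl) = 1.92 / 36.46 = 0.052660 mol
Temperature rose, so q_rxn = −|q_surr| = -3.0779 kJ
ΔH = q_rxn / n = -58.449 kJ/mol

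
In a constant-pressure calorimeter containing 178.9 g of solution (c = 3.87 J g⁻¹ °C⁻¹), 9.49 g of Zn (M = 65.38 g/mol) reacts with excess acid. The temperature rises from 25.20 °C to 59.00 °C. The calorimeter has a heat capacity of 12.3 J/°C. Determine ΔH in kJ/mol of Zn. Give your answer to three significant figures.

|ΔT| = |59.00 − 25.20| = 33.80 °C
|q_surr| = (178.9 × 3.87 + 12.3) × 33.80 = 704.643 × 33.80 = 23820 J
n(Zn) = 9.49 / 65.38 = 0.1452 mol
Temperature rose, so q_rxn = −|q_surr| = -23.82 kJ
ΔH = q_rxn / n = -164.0 kJ/mol

ΔH = -164 kJ/mol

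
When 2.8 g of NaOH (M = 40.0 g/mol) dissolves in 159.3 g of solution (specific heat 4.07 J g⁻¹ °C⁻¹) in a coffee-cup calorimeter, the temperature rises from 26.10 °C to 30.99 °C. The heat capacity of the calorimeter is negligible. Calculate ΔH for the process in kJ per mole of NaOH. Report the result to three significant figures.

|ΔT| = |30.99 − 26.10| = 4.89 °C
|q_surr| = (159.3 × 4.07) × 4.89 = 648.351 × 4.89 = 3170 J
n(NaOH) = 2.8 / 40.0 = 0.07000 mol
Temperature rose, so q_rxn = −|q_surr| = -3.170 kJ
ΔH = q_rxn / n = -45.29 kJ/mol

ΔH = -45.3 kJ/mol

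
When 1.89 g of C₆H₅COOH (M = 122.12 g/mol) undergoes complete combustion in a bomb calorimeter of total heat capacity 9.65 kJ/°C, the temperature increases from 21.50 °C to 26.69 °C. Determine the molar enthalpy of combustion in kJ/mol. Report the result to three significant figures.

ΔT = 26.69 − 21.50 = 5.19 °C
q_cal = C_cal × ΔT = 9.65 × 5.19 = 50.0835 kJ
n = 1.89 / 122.12 = 0.01548 mol
q_rxn = −q_cal = -50.0835 kJ
ΔH = -50.0835 / 0.01548 = -3235 kJ/mol

ΔH = -3240 kJ/mol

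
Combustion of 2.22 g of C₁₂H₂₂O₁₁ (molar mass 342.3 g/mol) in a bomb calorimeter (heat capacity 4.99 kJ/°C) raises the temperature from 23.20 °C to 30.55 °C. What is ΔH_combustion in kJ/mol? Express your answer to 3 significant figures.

ΔT = 30.55 − 23.20 = 7.35 °C
q_cal = C_cal × ΔT = 4.99 × 7.35 = 36.6765 kJ
n = 2.22 / 342.3 = 0.0064855 mol
q_rxn = −q_cal = -36.6765 kJ
ΔH = -36.6765 / 0.0064855 = -5655 kJ/mol

ΔH = -5660 kJ/mol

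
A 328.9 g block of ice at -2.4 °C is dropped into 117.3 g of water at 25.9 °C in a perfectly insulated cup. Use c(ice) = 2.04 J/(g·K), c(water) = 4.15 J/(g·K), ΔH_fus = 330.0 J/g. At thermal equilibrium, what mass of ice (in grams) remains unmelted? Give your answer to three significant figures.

Heat to warm all ice to 0 °C: 328.9×2.04×2.4 = 1610.3 J
Heat released by water cooling to 0 °C: 117.3×4.15×25.9 = 12608 J
12608 J < 1610.3 + 328.9×330.0 = 110147.3 J, so not all ice melts; final T = 0 °C.
Heat left for melting: 12608 − 1610.3 = 10997.7 J
Mass melted = 10997.7 / 330.0 = 33.33 g
Ice remaining = 328.9 − 33.33 = 295.57 g

m_ice remaining = 296 g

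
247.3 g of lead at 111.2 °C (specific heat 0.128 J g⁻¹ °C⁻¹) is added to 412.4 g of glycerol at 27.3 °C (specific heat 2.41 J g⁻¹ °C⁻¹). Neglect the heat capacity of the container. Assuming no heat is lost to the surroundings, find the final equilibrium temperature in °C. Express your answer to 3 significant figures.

T_f = 29.9 °C

Heat lost by lead = heat gained by glycerol.
(247.3)(0.128)(111.2 − T) = (412.4)(2.41)(T − 27.3)
31.6544 (111.2 − T) = 993.884 (T − 27.3)
3520.0 − 31.6544 T = 993.884 T − 27133
30653.0 = 1025.5384 T
T = 29.89 °C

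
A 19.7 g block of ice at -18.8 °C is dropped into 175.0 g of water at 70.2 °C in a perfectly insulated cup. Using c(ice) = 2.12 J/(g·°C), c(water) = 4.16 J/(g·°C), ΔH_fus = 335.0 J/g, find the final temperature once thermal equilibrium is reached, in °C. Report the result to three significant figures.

Heat to bring ice to 0 °C and melt it: q₁ = 19.7×2.12×18.8 + 19.7×335.0 = 7384.7 J
Heat the water can supply cooling to 0 °C: 175.0×4.16×70.2 = 51105.6 J > q₁, so all ice melts.
Energy balance: 175.0×4.16×(70.2 − T) = 7384.7 + 19.7×4.16×(T − 0)
728(70.2 − T) = 7384.7 + 81.952 T
51105.6 − 7384.7 = 809.952 T
T = 43720.9 / 809.952 = 53.98 °C

T_f = 54.0 °C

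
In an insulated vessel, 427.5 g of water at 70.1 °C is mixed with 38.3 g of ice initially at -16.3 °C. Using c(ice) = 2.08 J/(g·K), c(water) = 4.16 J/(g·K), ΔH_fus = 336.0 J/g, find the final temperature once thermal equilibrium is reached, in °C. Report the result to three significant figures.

Heat to bring ice to 0 °C and melt it: q₁ = 38.3×2.08×16.3 + 38.3×336.0 = 14167 J
Heat the water can supply cooling to 0 °C: 427.5×4.16×70.1 = 124666 J > q₁, so all ice melts.
Energy balance: 427.5×4.16×(70.1 − T) = 14167 + 38.3×4.16×(T − 0)
1778.4(70.1 − T) = 14167 + 159.328 T
124666 − 14167 = 1937.728 T
T = 110499 / 1937.728 = 57.03 °C

T_f = 57.0 °C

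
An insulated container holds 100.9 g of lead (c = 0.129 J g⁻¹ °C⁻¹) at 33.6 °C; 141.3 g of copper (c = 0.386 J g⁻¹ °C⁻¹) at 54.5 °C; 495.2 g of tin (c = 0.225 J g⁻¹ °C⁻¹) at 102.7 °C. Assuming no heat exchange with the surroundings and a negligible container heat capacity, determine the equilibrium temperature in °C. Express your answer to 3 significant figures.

Σ mᵢcᵢ(T − Tᵢ) = 0  ⇒  T = Σ mᵢcᵢTᵢ / Σ mᵢcᵢ
Σ mᵢcᵢ = 100.9×0.129 + 141.3×0.386 + 495.2×0.225 = 178.9779
Σ mᵢcᵢTᵢ = 13.0161×33.6 + 54.5418×54.5 + 111.42×102.7 = 14853
T = 14853 / 178.9779 = 82.99 °C

T_f = 83.0 °C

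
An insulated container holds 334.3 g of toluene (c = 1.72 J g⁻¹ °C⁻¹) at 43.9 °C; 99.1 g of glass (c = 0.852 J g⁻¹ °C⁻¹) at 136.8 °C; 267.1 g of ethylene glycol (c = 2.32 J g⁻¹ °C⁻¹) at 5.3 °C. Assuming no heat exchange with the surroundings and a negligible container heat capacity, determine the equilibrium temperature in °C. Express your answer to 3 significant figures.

T_f = 31.3 °C

Σ mᵢcᵢ(T − Tᵢ) = 0  ⇒  T = Σ mᵢcᵢTᵢ / Σ mᵢcᵢ
Σ mᵢcᵢ = 334.3×1.72 + 99.1×0.852 + 267.1×2.32 = 1279.1012
Σ mᵢcᵢTᵢ = 574.996×43.9 + 84.4332×136.8 + 619.672×5.3 = 40077
T = 40077 / 1279.1012 = 31.33 °C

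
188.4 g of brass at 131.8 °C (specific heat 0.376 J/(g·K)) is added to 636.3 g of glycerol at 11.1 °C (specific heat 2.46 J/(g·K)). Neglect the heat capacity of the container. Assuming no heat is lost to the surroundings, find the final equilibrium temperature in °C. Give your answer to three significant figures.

Heat lost by brass = heat gained by glycerol.
(188.4)(0.376)(131.8 − T) = (636.3)(2.46)(T − 11.1)
70.8384 (131.8 − T) = 1565.298 (T − 11.1)
9336.5 − 70.8384 T = 1565.298 T − 17375
26711.5 = 1636.1364 T
T = 16.33 °C

T_f = 16.3 °C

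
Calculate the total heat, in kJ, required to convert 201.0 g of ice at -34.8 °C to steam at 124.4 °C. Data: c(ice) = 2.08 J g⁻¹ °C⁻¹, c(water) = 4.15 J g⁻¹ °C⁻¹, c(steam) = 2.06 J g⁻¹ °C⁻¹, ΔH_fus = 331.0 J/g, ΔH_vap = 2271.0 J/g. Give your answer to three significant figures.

q1 (heat ice -34.8→0.0 °C): 201.0 × 2.08 × 34.8 = 14549 J
q2 (melt at 0 °C): 201.0 × 331.0 = 66531 J
q3 (heat water 0.0→100.0 °C): 201.0 × 4.15 × 100.0 = 83415 J
q4 (vaporize at 100 °C): 201.0 × 2271.0 = 456471 J
q5 (heat steam 100.0→124.4 °C): 201.0 × 2.06 × 24.4 = 10103 J
Total: 14549 + 66531 + 83415 + 456471 + 10103 = 631069 J = 631 kJ

q = 631 kJ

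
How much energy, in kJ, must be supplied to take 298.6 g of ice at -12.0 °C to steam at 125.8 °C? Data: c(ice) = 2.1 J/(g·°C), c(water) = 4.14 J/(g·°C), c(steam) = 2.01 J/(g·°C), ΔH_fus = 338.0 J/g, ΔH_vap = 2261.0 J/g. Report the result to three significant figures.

q1 (heat ice -12.0→0.0 °C): 298.6 × 2.1 × 12.0 = 7525 J
q2 (melt at 0 °C): 298.6 × 338.0 = 100927 J
q3 (heat water 0.0→100.0 °C): 298.6 × 4.14 × 100.0 = 123620 J
q4 (vaporize at 100 °C): 298.6 × 2261.0 = 675135 J
q5 (heat steam 100.0→125.8 °C): 298.6 × 2.01 × 25.8 = 15485 J
Total: 7525 + 100927 + 123620 + 675135 + 15485 = 922692 J = 923 kJ

q = 923 kJ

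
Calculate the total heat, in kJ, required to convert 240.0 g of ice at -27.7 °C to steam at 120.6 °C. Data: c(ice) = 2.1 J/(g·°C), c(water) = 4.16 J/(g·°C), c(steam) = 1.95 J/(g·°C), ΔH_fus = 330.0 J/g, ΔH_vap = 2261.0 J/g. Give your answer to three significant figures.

q1 (heat ice -27.7→0.0 °C): 240.0 × 2.1 × 27.7 = 13961 J
q2 (melt at 0 °C): 240.0 × 330.0 = 79200 J
q3 (heat water 0.0→100.0 °C): 240.0 × 4.16 × 100.0 = 99840 J
q4 (vaporize at 100 °C): 240.0 × 2261.0 = 542640 J
q5 (heat steam 100.0→120.6 °C): 240.0 × 1.95 × 20.6 = 9641 J
Total: 13961 + 79200 + 99840 + 542640 + 9641 = 745282 J = 745 kJ

q = 745 kJ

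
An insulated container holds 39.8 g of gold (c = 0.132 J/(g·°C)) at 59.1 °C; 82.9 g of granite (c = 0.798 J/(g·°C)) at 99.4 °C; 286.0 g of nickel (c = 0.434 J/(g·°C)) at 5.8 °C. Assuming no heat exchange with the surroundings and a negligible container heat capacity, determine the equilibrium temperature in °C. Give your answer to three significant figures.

Σ mᵢcᵢ(T − Tᵢ) = 0  ⇒  T = Σ mᵢcᵢTᵢ / Σ mᵢcᵢ
Σ mᵢcᵢ = 39.8×0.132 + 82.9×0.798 + 286.0×0.434 = 195.5318
Σ mᵢcᵢTᵢ = 5.2536×59.1 + 66.1542×99.4 + 124.124×5.8 = 7606.1
T = 7606.1 / 195.5318 = 38.90 °C

T_f = 38.9 °C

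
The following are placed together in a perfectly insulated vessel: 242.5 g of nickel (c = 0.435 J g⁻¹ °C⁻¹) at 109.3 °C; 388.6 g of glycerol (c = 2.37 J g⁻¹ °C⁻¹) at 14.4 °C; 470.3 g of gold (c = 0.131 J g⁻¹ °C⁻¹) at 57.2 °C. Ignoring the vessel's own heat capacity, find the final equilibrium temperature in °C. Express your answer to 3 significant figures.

T_f = 26.0 °C

Σ mᵢcᵢ(T − Tᵢ) = 0  ⇒  T = Σ mᵢcᵢTᵢ / Σ mᵢcᵢ
Σ mᵢcᵢ = 242.5×0.435 + 388.6×2.37 + 470.3×0.131 = 1088.0788
Σ mᵢcᵢTᵢ = 105.4875×109.3 + 920.982×14.4 + 61.6093×57.2 = 28316
T = 28316 / 1088.0788 = 26.02 °C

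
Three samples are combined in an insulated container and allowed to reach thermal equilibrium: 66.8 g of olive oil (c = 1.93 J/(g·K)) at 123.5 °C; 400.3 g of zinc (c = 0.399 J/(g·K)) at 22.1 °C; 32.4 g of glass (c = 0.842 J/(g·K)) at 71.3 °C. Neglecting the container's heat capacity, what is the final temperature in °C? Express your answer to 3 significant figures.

T_f = 67.7 °C

Σ mᵢcᵢ(T − Tᵢ) = 0  ⇒  T = Σ mᵢcᵢTᵢ / Σ mᵢcᵢ
Σ mᵢcᵢ = 66.8×1.93 + 400.3×0.399 + 32.4×0.842 = 315.9245
Σ mᵢcᵢTᵢ = 128.924×123.5 + 159.7197×22.1 + 27.2808×71.3 = 21397
T = 21397 / 315.9245 = 67.73 °C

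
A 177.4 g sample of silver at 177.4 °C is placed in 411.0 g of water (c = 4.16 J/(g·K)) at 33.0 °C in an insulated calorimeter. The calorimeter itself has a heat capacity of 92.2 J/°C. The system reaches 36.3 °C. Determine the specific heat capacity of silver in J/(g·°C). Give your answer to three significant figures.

q_gained = (411.0 × 4.16 + 92.2) × (36.3 − 33.0) = 5946 J
q_lost = 177.4 × c × (177.4 − 36.3) = 25031.14 c
Set equal: c = 5946 / 25031.14 = 0.238 J/(g·°C)

c = 0.238 J/(g·°C)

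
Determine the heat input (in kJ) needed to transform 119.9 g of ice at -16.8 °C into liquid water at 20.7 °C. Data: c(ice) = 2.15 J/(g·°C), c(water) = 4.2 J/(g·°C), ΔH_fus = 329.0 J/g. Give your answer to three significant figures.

q = 54.2 kJ

q1 (heat ice -16.8→0.0 °C): 119.9 × 2.15 × 16.8 = 4331 J
q2 (melt at 0 °C): 119.9 × 329.0 = 39447 J
q3 (heat water 0.0→20.7 °C): 119.9 × 4.2 × 20.7 = 10424 J
Total: 4331 + 39447 + 10424 = 54202 J = 54.2 kJ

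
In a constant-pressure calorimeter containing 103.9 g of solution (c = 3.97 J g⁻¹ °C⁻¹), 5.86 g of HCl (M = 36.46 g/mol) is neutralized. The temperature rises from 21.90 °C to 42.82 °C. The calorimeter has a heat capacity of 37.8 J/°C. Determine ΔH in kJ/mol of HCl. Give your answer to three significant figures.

|ΔT| = |42.82 − 21.90| = 20.92 °C
|q_surr| = (103.9 × 3.97 + 37.8) × 20.92 = 450.283 × 20.92 = 9420 J
n(HCl) = 5.86 / 36.46 = 0.1607 mol
Temperature rose, so q_rxn = −|q_surr| = -9.420 kJ
ΔH = q_rxn / n = -58.62 kJ/mol

ΔH = -58.6 kJ/mol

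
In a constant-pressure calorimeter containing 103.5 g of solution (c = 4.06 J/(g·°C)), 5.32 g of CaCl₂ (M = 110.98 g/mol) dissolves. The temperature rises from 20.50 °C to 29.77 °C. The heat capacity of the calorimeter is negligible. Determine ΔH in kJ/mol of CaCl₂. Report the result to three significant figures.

|ΔT| = |29.77 − 20.50| = 9.27 °C
|q_surr| = (103.5 × 4.06) × 9.27 = 420.21 × 9.27 = 3895.3 J
n(CaCl₂) = 5.32 / 110.98 = 0.047937 mol
Temperature rose, so q_rxn = −|q_surr| = -3.8953 kJ
ΔH = q_rxn / n = -81.26 kJ/mol

ΔH = -81.3 kJ/mol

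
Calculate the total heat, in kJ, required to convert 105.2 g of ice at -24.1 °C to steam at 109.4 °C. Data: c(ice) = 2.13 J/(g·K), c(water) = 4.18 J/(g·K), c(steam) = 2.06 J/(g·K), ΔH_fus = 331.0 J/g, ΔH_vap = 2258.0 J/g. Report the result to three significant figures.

q = 324 kJ

q1 (heat ice -24.1→0.0 °C): 105.2 × 2.13 × 24.1 = 5400 J
q2 (melt at 0 °C): 105.2 × 331.0 = 34821 J
q3 (heat water 0.0→100.0 °C): 105.2 × 4.18 × 100.0 = 43974 J
q4 (vaporize at 100 °C): 105.2 × 2258.0 = 237542 J
q5 (heat steam 100.0→109.4 °C): 105.2 × 2.06 × 9.4 = 2037 J
Total: 5400 + 34821 + 43974 + 237542 + 2037 = 323774 J = 324 kJ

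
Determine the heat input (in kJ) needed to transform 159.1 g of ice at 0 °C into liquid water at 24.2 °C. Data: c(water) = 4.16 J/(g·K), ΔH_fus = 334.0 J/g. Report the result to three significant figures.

q1 (melt at 0 °C): 159.1 × 334.0 = 53139 J
q2 (heat water 0.0→24.2 °C): 159.1 × 4.16 × 24.2 = 16017 J
Total: 53139 + 16017 = 69156 J = 69.2 kJ

q = 69.2 kJ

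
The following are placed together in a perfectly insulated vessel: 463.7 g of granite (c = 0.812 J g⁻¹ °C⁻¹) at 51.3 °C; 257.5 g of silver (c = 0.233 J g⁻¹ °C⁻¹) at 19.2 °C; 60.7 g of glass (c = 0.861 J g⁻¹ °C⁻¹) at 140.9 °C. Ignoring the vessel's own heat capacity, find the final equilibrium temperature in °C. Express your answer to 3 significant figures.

T_f = 56.9 °C

Σ mᵢcᵢ(T − Tᵢ) = 0  ⇒  T = Σ mᵢcᵢTᵢ / Σ mᵢcᵢ
Σ mᵢcᵢ = 463.7×0.812 + 257.5×0.233 + 60.7×0.861 = 488.7846
Σ mᵢcᵢTᵢ = 376.5244×51.3 + 59.9975×19.2 + 52.2627×140.9 = 27831
T = 27831 / 488.7846 = 56.94 °C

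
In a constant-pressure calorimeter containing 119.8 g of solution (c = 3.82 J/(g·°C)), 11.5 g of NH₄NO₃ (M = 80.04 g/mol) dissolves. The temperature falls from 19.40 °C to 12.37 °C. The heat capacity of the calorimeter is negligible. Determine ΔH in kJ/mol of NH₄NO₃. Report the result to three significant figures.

|ΔT| = |12.37 − 19.40| = 7.03 °C
|q_surr| = (119.8 × 3.82) × 7.03 = 457.636 × 7.03 = 3217 J
n(NH₄NO₃) = 11.5 / 80.04 = 0.1437 mol
Temperature fell, so q_rxn = +|q_surr| = 3.217 kJ
ΔH = q_rxn / n = 22.39 kJ/mol

ΔH = 22.4 kJ/mol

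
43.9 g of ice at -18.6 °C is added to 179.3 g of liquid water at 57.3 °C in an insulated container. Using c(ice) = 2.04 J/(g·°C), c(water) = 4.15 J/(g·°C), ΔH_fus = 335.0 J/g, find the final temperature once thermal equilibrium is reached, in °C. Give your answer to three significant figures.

T_f = 28.4 °C

Heat to bring ice to 0 °C and melt it: q₁ = 43.9×2.04×18.6 + 43.9×335.0 = 16372 J
Heat the water can supply cooling to 0 °C: 179.3×4.15×57.3 = 42636.6 J > q₁, so all ice melts.
Energy balance: 179.3×4.15×(57.3 − T) = 16372 + 43.9×4.15×(T − 0)
744.095(57.3 − T) = 16372 + 182.185 T
42636.6 − 16372 = 926.280 T
T = 26264.6 / 926.280 = 28.35 °C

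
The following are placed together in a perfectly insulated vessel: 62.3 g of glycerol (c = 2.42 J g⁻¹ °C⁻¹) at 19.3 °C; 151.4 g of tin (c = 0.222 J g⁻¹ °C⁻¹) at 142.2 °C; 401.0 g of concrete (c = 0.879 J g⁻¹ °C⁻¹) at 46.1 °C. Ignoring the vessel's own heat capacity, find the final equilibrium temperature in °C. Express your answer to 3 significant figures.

Σ mᵢcᵢ(T − Tᵢ) = 0  ⇒  T = Σ mᵢcᵢTᵢ / Σ mᵢcᵢ
Σ mᵢcᵢ = 62.3×2.42 + 151.4×0.222 + 401.0×0.879 = 536.8558
Σ mᵢcᵢTᵢ = 150.766×19.3 + 33.6108×142.2 + 352.479×46.1 = 23939
T = 23939 / 536.8558 = 44.59 °C

T_f = 44.6 °C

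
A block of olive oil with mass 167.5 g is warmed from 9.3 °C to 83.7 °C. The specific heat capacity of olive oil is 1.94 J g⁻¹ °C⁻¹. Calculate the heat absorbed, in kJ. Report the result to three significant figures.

q = 24.2 kJ

q = m c ΔT = 167.5 × 1.94 × (83.7 − 9.3)
q = 167.5 × 1.94 × 74.4 = 24180 J = 24.2 kJ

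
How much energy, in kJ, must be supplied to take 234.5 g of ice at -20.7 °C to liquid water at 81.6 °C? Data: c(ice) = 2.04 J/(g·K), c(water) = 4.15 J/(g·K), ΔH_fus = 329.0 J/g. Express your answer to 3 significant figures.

q = 166 kJ

q1 (heat ice -20.7→0.0 °C): 234.5 × 2.04 × 20.7 = 9902 J
q2 (melt at 0 °C): 234.5 × 329.0 = 77151 J
q3 (heat water 0.0→81.6 °C): 234.5 × 4.15 × 81.6 = 79411 J
Total: 9902 + 77151 + 79411 = 166464 J = 166 kJ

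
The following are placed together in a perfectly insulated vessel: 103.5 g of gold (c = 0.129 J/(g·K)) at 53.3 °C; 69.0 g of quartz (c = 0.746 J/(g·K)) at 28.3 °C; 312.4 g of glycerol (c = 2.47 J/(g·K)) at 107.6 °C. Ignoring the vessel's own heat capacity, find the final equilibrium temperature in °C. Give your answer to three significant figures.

Σ mᵢcᵢ(T − Tᵢ) = 0  ⇒  T = Σ mᵢcᵢTᵢ / Σ mᵢcᵢ
Σ mᵢcᵢ = 103.5×0.129 + 69.0×0.746 + 312.4×2.47 = 836.4535
Σ mᵢcᵢTᵢ = 13.3515×53.3 + 51.474×28.3 + 771.628×107.6 = 85196
T = 85196 / 836.4535 = 101.9 °C

T_f = 102 °C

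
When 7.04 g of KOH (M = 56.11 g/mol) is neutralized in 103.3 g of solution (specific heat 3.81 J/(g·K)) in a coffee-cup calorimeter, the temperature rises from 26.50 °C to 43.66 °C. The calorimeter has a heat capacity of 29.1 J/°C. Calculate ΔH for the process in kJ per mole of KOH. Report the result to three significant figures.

ΔH = -57.8 kJ/mol

|ΔT| = |43.66 − 26.50| = 17.16 °C
|q_surr| = (103.3 × 3.81 + 29.1) × 17.16 = 422.673 × 17.16 = 7253 J
n(KOH) = 7.04 / 56.11 = 0.1255 mol
Temperature rose, so q_rxn = −|q_surr| = -7.253 kJ
ΔH = q_rxn / n = -57.79 kJ/mol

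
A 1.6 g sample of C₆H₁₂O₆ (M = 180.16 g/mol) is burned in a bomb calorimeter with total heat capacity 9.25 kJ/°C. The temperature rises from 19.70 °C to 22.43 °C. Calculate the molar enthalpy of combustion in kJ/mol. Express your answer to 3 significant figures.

ΔH = -2840 kJ/mol

ΔT = 22.43 − 19.70 = 2.73 °C
q_cal = C_cal × ΔT = 9.25 × 2.73 = 25.2525 kJ
n = 1.6 / 180.16 = 0.008881 mol
q_rxn = −q_cal = -25.2525 kJ
ΔH = -25.2525 / 0.008881 = -2843 kJ/mol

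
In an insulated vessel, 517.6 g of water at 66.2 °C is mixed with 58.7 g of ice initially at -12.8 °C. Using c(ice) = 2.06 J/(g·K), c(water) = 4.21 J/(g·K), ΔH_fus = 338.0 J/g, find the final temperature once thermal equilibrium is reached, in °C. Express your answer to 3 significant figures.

Heat to bring ice to 0 °C and melt it: q₁ = 58.7×2.06×12.8 + 58.7×338.0 = 21388 J
Heat the water can supply cooling to 0 °C: 517.6×4.21×66.2 = 144256 J > q₁, so all ice melts.
Energy balance: 517.6×4.21×(66.2 − T) = 21388 + 58.7×4.21×(T − 0)
2179.096(66.2 − T) = 21388 + 247.127 T
144256 − 21388 = 2426.223 T
T = 122868 / 2426.223 = 50.64 °C

T_f = 50.6 °C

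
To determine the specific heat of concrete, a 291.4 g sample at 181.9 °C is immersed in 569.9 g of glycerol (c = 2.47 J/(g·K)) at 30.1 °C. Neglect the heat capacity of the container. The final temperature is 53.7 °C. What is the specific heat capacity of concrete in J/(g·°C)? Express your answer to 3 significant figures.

q_gained = (569.9 × 2.47) × (53.7 − 30.1) = 33220 J
q_lost = 291.4 × c × (181.9 − 53.7) = 37357.48 c
Set equal: c = 33220 / 37357.48 = 0.889 J/(g·°C)

c = 0.889 J/(g·°C)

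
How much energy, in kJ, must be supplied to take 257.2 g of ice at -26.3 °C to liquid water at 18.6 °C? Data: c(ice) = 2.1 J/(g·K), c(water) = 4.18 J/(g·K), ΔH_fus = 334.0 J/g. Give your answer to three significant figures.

q = 120 kJ

q1 (heat ice -26.3→0.0 °C): 257.2 × 2.1 × 26.3 = 14205 J
q2 (melt at 0 °C): 257.2 × 334.0 = 85905 J
q3 (heat water 0.0→18.6 °C): 257.2 × 4.18 × 18.6 = 19997 J
Total: 14205 + 85905 + 19997 = 120107 J = 120 kJ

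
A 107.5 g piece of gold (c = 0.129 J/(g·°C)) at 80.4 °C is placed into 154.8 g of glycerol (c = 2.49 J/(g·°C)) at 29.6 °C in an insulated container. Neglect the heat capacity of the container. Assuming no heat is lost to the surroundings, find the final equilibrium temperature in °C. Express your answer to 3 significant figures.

Heat lost by gold = heat gained by glycerol.
(107.5)(0.129)(80.4 − T) = (154.8)(2.49)(T − 29.6)
13.8675 (80.4 − T) = 385.452 (T − 29.6)
1114.9 − 13.8675 T = 385.452 T − 11409
12523.9 = 399.3195 T
T = 31.36 °C

T_f = 31.4 °C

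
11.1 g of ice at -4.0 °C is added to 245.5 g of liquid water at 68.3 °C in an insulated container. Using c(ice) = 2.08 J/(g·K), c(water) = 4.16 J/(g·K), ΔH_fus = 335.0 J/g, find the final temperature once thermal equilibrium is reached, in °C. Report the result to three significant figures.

Heat to bring ice to 0 °C and melt it: q₁ = 11.1×2.08×4.0 + 11.1×335.0 = 3810.9 J
Heat the water can supply cooling to 0 °C: 245.5×4.16×68.3 = 69753.4 J > q₁, so all ice melts.
Energy balance: 245.5×4.16×(68.3 − T) = 3810.9 + 11.1×4.16×(T − 0)
1021.28(68.3 − T) = 3810.9 + 46.176 T
69753.4 − 3810.9 = 1067.456 T
T = 65942.5 / 1067.456 = 61.78 °C

T_f = 61.8 °C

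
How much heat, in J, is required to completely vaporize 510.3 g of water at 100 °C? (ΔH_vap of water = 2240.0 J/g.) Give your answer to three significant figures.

q = m × ΔH_vap = 510.3 × 2240.0 = 1143000 J

q = 1140000 J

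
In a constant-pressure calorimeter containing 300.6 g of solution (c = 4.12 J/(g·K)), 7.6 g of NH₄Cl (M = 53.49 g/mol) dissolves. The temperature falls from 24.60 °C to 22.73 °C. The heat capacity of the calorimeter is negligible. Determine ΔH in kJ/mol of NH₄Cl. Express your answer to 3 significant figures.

|ΔT| = |22.73 − 24.60| = 1.87 °C
|q_surr| = (300.6 × 4.12) × 1.87 = 1238.472 × 1.87 = 2316 J
n(NH₄Cl) = 7.6 / 53.49 = 0.1421 mol
Temperature fell, so q_rxn = +|q_surr| = 2.316 kJ
ΔH = q_rxn / n = 16.30 kJ/mol

ΔH = 16.3 kJ/mol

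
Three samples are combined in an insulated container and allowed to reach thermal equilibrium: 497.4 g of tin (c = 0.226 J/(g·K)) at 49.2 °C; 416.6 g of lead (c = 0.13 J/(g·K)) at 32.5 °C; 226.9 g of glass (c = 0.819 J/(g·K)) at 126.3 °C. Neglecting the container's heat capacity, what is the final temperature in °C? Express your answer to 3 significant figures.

Σ mᵢcᵢ(T − Tᵢ) = 0  ⇒  T = Σ mᵢcᵢTᵢ / Σ mᵢcᵢ
Σ mᵢcᵢ = 497.4×0.226 + 416.6×0.13 + 226.9×0.819 = 352.4015
Σ mᵢcᵢTᵢ = 112.4124×49.2 + 54.158×32.5 + 185.8311×126.3 = 30761
T = 30761 / 352.4015 = 87.29 °C

T_f = 87.3 °C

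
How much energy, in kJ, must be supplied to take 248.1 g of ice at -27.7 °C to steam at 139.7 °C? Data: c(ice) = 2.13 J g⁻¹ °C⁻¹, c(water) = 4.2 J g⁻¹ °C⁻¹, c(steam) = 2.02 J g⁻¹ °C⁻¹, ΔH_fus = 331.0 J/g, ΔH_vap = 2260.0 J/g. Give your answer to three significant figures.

q = 782 kJ

q1 (heat ice -27.7→0.0 °C): 248.1 × 2.13 × 27.7 = 14638 J
q2 (melt at 0 °C): 248.1 × 331.0 = 82121 J
q3 (heat water 0.0→100.0 °C): 248.1 × 4.2 × 100.0 = 104202 J
q4 (vaporize at 100 °C): 248.1 × 2260.0 = 560706 J
q5 (heat steam 100.0→139.7 °C): 248.1 × 2.02 × 39.7 = 19896 J
Total: 14638 + 82121 + 104202 + 560706 + 19896 = 781563 J = 782 kJ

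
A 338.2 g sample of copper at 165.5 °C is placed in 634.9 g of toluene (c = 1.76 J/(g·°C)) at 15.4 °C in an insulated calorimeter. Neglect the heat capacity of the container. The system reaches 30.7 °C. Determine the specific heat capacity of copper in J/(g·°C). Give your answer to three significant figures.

q_gained = (634.9 × 1.76) × (30.7 − 15.4) = 17100 J
q_lost = 338.2 × c × (165.5 − 30.7) = 45589.36 c
Set equal: c = 17100 / 45589.36 = 0.375 J/(g·°C)

c = 0.375 J/(g·°C)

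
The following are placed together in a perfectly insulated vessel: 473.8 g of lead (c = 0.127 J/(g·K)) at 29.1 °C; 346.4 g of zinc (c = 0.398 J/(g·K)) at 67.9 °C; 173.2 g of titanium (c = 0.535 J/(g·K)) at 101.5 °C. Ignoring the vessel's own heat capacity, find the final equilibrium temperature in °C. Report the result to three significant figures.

T_f = 70.6 °C

Σ mᵢcᵢ(T − Tᵢ) = 0  ⇒  T = Σ mᵢcᵢTᵢ / Σ mᵢcᵢ
Σ mᵢcᵢ = 473.8×0.127 + 346.4×0.398 + 173.2×0.535 = 290.7018
Σ mᵢcᵢTᵢ = 60.1726×29.1 + 137.8672×67.9 + 92.662×101.5 = 20517
T = 20517 / 290.7018 = 70.58 °C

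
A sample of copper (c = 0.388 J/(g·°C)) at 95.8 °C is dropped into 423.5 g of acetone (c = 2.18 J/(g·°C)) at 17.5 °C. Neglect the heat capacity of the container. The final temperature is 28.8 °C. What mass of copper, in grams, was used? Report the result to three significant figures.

m = 401 g

q_gained = (423.5 × 2.18) × (28.8 − 17.5) = 10430 J
q_lost = m × 0.388 × (95.8 − 28.8) = 25.996 m
m = 10430 / 25.996 = 401 g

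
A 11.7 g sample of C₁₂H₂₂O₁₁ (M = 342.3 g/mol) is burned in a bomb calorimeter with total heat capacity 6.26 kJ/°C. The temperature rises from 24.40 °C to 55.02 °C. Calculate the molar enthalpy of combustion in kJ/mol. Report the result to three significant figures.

ΔT = 55.02 − 24.40 = 30.62 °C
q_cal = C_cal × ΔT = 6.26 × 30.62 = 191.6812 kJ
n = 11.7 / 342.3 = 0.03418 mol
q_rxn = −q_cal = -191.6812 kJ
ΔH = -191.6812 / 0.03418 = -5608 kJ/mol

ΔH = -5610 kJ/mol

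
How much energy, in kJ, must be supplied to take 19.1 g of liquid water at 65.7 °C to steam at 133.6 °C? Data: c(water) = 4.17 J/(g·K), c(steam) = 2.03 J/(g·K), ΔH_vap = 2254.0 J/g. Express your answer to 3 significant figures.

q1 (heat water 65.7→100.0 °C): 19.1 × 4.17 × 34.3 = 2732 J
q2 (vaporize at 100 °C): 19.1 × 2254.0 = 43051 J
q3 (heat steam 100.0→133.6 °C): 19.1 × 2.03 × 33.6 = 1303 J
Total: 2732 + 43051 + 1303 = 47086 J = 47.1 kJ

q = 47.1 kJ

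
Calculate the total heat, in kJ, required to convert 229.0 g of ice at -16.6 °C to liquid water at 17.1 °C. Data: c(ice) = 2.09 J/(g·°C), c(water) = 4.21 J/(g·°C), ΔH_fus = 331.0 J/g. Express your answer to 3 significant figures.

q = 100 kJ

q1 (heat ice -16.6→0.0 °C): 229.0 × 2.09 × 16.6 = 7945 J
q2 (melt at 0 °C): 229.0 × 331.0 = 75799 J
q3 (heat water 0.0→17.1 °C): 229.0 × 4.21 × 17.1 = 16486 J
Total: 7945 + 75799 + 16486 = 100230 J = 100 kJ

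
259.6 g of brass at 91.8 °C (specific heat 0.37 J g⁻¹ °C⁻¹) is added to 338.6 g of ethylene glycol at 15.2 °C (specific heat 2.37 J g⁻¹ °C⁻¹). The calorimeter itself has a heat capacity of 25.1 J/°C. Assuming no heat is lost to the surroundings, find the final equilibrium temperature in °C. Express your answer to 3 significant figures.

T_f = 23.2 °C

Heat lost by brass = heat gained by ethylene glycol + calorimeter.
(259.6)(0.37)(91.8 − T) = [(338.6)(2.37) + 25.1](T − 15.2)
96.052 (91.8 − T) = 827.582 (T − 15.2)
8817.6 − 96.052 T = 827.582 T − 12579
21396.6 = 923.634 T
T = 23.17 °C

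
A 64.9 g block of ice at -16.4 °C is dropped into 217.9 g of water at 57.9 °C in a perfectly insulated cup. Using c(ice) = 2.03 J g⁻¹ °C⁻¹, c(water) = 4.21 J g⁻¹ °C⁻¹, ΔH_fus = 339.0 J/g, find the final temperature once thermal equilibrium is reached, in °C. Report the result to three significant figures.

T_f = 24.3 °C

Heat to bring ice to 0 °C and melt it: q₁ = 64.9×2.03×16.4 + 64.9×339.0 = 24162 J
Heat the water can supply cooling to 0 °C: 217.9×4.21×57.9 = 53115.1 J > q₁, so all ice melts.
Energy balance: 217.9×4.21×(57.9 − T) = 24162 + 64.9×4.21×(T − 0)
917.359(57.9 − T) = 24162 + 273.229 T
53115.1 − 24162 = 1190.588 T
T = 28953.1 / 1190.588 = 24.32 °C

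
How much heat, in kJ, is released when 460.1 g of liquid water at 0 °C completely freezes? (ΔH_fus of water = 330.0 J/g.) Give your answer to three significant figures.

q = 152 kJ

q = m × ΔH_fus = 460.1 × 330.0 = 151800 J = 152 kJ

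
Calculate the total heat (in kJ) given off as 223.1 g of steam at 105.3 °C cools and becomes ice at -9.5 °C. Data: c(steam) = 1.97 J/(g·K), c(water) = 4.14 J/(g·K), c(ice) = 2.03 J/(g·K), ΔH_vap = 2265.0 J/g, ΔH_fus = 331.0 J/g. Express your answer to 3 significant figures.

q1 (cool steam 105.3→100 °C): 223.1 × 1.97 × 5.3 = 2329 J
q2 (condense at 100 °C): 223.1 × 2265.0 = 505322 J
q3 (cool water 100→0 °C): 223.1 × 4.14 × 100.0 = 92363 J
q4 (freeze at 0 °C): 223.1 × 331.0 = 73846 J
q5 (cool ice 0→-9.5 °C): 223.1 × 2.03 × 9.5 = 4302 J
Total: 2329 + 505322 + 92363 + 73846 + 4302 = 678162 J = 678 kJ

q = 678 kJ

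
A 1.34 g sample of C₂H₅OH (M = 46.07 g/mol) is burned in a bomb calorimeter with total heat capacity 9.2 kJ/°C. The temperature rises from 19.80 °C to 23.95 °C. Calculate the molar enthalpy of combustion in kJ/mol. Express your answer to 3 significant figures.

ΔH = -1310 kJ/mol

ΔT = 23.95 − 19.80 = 4.15 °C
q_cal = C_cal × ΔT = 9.2 × 4.15 = 38.18 kJ
n = 1.34 / 46.07 = 0.02909 mol
q_rxn = −q_cal = -38.18 kJ
ΔH = -38.18 / 0.02909 = -1312 kJ/mol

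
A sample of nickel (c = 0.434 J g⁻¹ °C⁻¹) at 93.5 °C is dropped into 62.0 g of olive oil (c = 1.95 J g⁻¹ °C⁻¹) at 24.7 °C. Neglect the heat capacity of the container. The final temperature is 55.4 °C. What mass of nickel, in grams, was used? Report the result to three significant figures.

q_gained = (62.0 × 1.95) × (55.4 − 24.7) = 3712 J
q_lost = m × 0.434 × (93.5 − 55.4) = 16.5354 m
m = 3712 / 16.5354 = 224 g

m = 224 g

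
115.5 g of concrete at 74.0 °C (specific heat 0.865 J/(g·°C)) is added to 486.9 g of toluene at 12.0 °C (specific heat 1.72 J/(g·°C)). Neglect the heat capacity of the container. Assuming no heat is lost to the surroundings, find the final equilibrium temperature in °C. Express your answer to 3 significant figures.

T_f = 18.6 °C

Heat lost by concrete = heat gained by toluene.
(115.5)(0.865)(74.0 − T) = (486.9)(1.72)(T − 12.0)
99.9075 (74.0 − T) = 837.468 (T − 12.0)
7393.2 − 99.9075 T = 837.468 T − 10050
17443.2 = 937.3755 T
T = 18.61 °C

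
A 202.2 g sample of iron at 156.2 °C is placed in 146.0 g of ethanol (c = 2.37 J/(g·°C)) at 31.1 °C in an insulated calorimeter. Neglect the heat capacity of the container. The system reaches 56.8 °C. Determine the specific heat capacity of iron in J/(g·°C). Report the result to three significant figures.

c = 0.442 J/(g·°C)

q_gained = (146.0 × 2.37) × (56.8 − 31.1) = 8893 J
q_lost = 202.2 × c × (156.2 − 56.8) = 20098.68 c
Set equal: c = 8893 / 20098.68 = 0.442 J/(g·°C)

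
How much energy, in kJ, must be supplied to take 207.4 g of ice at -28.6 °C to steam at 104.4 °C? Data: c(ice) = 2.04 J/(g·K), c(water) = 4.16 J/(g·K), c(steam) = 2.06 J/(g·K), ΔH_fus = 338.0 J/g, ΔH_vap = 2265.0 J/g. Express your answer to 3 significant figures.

q1 (heat ice -28.6→0.0 °C): 207.4 × 2.04 × 28.6 = 12101 J
q2 (melt at 0 °C): 207.4 × 338.0 = 70101 J
q3 (heat water 0.0→100.0 °C): 207.4 × 4.16 × 100.0 = 86278 J
q4 (vaporize at 100 °C): 207.4 × 2265.0 = 469761 J
q5 (heat steam 100.0→104.4 °C): 207.4 × 2.06 × 4.4 = 1880 J
Total: 12101 + 70101 + 86278 + 469761 + 1880 = 640121 J = 640 kJ

q = 640 kJ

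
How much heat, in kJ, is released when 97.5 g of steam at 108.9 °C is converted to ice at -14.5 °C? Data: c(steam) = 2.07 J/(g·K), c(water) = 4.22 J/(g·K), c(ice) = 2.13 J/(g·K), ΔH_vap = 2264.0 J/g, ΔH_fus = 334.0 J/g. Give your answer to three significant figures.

q1 (cool steam 108.9→100 °C): 97.5 × 2.07 × 8.9 = 1796 J
q2 (condense at 100 °C): 97.5 × 2264.0 = 220740 J
q3 (cool water 100→0 °C): 97.5 × 4.22 × 100.0 = 41145 J
q4 (freeze at 0 °C): 97.5 × 334.0 = 32565 J
q5 (cool ice 0→-14.5 °C): 97.5 × 2.13 × 14.5 = 3011 J
Total: 1796 + 220740 + 41145 + 32565 + 3011 = 299257 J = 299 kJ

q = 299 kJ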